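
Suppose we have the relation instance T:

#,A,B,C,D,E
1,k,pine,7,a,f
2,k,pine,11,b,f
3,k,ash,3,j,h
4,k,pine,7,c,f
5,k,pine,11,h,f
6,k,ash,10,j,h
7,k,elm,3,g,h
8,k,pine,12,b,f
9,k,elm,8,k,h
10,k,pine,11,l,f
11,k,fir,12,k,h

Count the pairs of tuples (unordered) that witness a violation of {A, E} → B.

8

(A=k, E=f): all 6 rows agree on B — 0 pairs.
(A=k, E=h): violating pairs (3,7), (3,9), (3,11), (6,7), (6,9), (6,11), (7,11), (9,11) — 8 pairs.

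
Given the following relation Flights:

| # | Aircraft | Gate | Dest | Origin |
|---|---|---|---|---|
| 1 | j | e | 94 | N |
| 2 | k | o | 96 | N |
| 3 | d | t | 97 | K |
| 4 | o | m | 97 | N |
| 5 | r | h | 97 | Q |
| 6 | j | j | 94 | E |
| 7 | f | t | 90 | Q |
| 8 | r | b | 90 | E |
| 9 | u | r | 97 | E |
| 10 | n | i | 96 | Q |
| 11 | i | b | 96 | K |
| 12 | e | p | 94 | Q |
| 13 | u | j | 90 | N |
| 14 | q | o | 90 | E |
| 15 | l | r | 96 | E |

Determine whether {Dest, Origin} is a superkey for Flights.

No

Rows 8 and 14 have the same {Dest, Origin} value (Dest=90, Origin=E) but are distinct tuples, so {Dest, Origin} does not determine every attribute — not a superkey.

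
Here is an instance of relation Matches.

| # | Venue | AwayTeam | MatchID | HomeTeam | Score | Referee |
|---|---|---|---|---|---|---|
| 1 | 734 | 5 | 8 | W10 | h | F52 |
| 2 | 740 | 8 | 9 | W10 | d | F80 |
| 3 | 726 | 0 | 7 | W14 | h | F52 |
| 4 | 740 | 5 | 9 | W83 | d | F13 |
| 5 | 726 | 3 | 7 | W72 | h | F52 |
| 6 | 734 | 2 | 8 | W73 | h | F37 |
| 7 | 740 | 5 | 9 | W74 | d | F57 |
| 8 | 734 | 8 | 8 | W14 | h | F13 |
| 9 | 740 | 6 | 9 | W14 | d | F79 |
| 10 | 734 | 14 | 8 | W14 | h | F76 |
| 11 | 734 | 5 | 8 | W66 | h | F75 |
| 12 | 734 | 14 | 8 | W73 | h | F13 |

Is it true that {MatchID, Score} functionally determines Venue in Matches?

Yes

(MatchID=8, Score=h): rows 1, 6, 8, 10, 11, 12 → Venue = 734, 734, 734, 734, 734, 734 ✓
(MatchID=9, Score=d): rows 2, 4, 7, 9 → Venue = 740, 740, 740, 740 ✓
(MatchID=7, Score=h): rows 3, 5 → Venue = 726, 726 ✓
Every {MatchID, Score} value is associated with a single Venue value, so {MatchID, Score} → Venue holds.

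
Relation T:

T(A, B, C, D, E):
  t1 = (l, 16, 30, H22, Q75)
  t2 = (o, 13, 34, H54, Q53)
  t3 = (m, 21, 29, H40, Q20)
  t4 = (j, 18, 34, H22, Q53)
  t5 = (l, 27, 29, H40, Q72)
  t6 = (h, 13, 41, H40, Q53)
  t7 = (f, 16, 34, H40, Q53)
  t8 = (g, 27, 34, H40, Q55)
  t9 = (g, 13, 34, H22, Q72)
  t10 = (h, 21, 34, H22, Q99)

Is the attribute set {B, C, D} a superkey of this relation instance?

All 10 rows have distinct {B, C, D} values, so {B, C, D} → (all attributes) holds and {B, C, D} is a superkey.

Yes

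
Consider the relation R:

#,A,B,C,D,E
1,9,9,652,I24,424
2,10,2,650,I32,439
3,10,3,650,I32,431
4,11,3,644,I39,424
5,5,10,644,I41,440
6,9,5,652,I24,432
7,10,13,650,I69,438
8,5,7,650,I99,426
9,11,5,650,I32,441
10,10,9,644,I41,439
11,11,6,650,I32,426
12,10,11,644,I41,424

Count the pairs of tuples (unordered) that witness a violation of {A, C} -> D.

(A=9, C=652): all 2 rows agree on D — 0 pairs.
(A=10, C=650): violating pairs (2,7), (3,7) — 2 pairs.
(A=11, C=650): all 2 rows agree on D — 0 pairs.
(A=10, C=644): all 2 rows agree on D — 0 pairs.

2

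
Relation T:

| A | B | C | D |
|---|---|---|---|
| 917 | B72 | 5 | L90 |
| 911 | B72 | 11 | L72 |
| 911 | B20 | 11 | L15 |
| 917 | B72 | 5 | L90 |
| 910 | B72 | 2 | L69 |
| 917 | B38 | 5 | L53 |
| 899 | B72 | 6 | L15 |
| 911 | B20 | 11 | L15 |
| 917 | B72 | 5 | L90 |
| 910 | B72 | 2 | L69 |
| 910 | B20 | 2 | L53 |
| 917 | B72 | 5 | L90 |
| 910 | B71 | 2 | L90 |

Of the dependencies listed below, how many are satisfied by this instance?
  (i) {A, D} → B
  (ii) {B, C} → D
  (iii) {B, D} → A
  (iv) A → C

(i) {A, D} → B: every LHS value maps to a single RHS value — holds.
(ii) {B, C} → D: every LHS value maps to a single RHS value — holds.
(iii) {B, D} → A: every LHS value maps to a single RHS value — holds.
(iv) A → C: every LHS value maps to a single RHS value — holds.
4 of the 4 dependencies hold.

4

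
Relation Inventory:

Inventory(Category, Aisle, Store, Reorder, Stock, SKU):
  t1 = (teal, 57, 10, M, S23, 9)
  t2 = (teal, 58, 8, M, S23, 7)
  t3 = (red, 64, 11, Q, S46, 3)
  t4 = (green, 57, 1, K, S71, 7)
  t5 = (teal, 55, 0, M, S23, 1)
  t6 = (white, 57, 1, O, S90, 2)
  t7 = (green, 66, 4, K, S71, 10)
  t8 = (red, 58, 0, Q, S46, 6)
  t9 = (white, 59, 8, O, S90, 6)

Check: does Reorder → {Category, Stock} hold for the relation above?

Reorder=M: rows 1, 2, 5 → {Category,Stock} = (teal, S23), (teal, S23), (teal, S23) ✓
Reorder=Q: rows 3, 8 → {Category,Stock} = (red, S46), (red, S46) ✓
Reorder=K: rows 4, 7 → {Category,Stock} = (green, S71), (green, S71) ✓
Reorder=O: rows 6, 9 → {Category,Stock} = (white, S90), (white, S90) ✓
Every Reorder value is associated with a single {Category, Stock} value, so Reorder → {Category, Stock} holds.

Yes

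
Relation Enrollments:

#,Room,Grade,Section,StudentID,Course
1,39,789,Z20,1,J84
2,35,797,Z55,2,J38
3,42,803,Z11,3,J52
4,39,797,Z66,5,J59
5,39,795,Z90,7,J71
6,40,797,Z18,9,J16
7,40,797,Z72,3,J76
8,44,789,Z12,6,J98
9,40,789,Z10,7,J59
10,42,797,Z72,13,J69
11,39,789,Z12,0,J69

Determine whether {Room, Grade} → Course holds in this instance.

No

(Room=39, Grade=789): rows 1, 11 → Course takes values {J84, J69} — violation
(Room=35, Grade=797): row 2 → Course = J38 ✓
(Room=42, Grade=803): row 3 → Course = J52 ✓
(Room=39, Grade=797): row 4 → Course = J59 ✓
(Room=39, Grade=795): row 5 → Course = J71 ✓
(Room=40, Grade=797): rows 6, 7 → Course takes values {J16, J76} — violation
(Room=44, Grade=789): row 8 → Course = J98 ✓
(Room=40, Grade=789): row 9 → Course = J59 ✓
(Room=42, Grade=797): row 10 → Course = J69 ✓
Two rows agree on {Room, Grade} but differ on Course, so {Room, Grade} → Course does not hold.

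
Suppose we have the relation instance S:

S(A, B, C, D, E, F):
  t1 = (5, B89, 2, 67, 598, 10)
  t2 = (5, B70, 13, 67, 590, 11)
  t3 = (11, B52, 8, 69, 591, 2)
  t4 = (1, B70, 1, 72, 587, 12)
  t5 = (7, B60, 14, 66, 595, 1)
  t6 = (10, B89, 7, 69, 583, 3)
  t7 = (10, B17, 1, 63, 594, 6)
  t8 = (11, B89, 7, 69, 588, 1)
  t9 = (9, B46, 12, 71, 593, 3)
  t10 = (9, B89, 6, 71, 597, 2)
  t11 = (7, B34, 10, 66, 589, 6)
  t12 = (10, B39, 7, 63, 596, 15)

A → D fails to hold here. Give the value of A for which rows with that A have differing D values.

10

A=5: rows 1, 2 → D = 67, 67 ✓
A=11: rows 3, 8 → D = 69, 69 ✓
A=1: row 4 → D = 72 ✓
A=7: rows 5, 11 → D = 66, 66 ✓
A=10: rows 6, 7, 12 → D takes values {69, 63} — violation
A=9: rows 9, 10 → D = 71, 71 ✓
The only A value with inconsistent D is A=10.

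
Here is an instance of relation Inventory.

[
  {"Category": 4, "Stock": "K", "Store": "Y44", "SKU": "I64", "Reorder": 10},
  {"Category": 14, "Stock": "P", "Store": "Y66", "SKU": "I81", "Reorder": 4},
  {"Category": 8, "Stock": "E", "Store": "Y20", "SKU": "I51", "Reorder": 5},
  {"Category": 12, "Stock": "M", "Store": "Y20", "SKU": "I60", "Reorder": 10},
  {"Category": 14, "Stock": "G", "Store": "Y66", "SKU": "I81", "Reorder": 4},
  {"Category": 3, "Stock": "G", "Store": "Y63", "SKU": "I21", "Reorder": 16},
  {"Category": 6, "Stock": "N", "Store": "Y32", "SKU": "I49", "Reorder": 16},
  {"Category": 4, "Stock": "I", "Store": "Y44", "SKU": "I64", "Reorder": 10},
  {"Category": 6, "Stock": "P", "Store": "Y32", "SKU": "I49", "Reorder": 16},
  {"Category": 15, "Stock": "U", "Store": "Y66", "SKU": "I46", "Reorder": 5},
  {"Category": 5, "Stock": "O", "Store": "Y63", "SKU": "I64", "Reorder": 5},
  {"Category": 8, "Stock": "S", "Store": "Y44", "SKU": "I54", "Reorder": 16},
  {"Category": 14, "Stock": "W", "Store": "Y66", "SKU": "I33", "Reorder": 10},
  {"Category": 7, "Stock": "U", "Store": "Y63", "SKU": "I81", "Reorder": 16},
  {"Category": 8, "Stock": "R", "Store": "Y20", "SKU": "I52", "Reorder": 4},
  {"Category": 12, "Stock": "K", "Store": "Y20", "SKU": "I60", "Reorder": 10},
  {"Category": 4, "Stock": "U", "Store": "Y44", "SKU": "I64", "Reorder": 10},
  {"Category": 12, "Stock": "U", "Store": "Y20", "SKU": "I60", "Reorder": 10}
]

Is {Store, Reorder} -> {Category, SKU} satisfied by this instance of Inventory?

No

(Store=Y44, Reorder=10): 3 rows → {Category,SKU} = (4, I64), (4, I64), (4, I64) ✓
(Store=Y66, Reorder=4): 2 rows → {Category,SKU} = (14, I81), (14, I81) ✓
(Store=Y20, Reorder=5): 1 row → {Category,SKU} = (8, I51) ✓
(Store=Y20, Reorder=10): 3 rows → {Category,SKU} = (12, I60), (12, I60), (12, I60) ✓
(Store=Y63, Reorder=16): 2 rows → {Category,SKU} takes values {(3, I21), (7, I81)} — violation
(Store=Y32, Reorder=16): 2 rows → {Category,SKU} = (6, I49), (6, I49) ✓
(Store=Y66, Reorder=5): 1 row → {Category,SKU} = (15, I46) ✓
(Store=Y63, Reorder=5): 1 row → {Category,SKU} = (5, I64) ✓
(Store=Y44, Reorder=16): 1 row → {Category,SKU} = (8, I54) ✓
(Store=Y66, Reorder=10): 1 row → {Category,SKU} = (14, I33) ✓
(Store=Y20, Reorder=4): 1 row → {Category,SKU} = (8, I52) ✓
Two rows agree on {Store, Reorder} but differ on {Category, SKU}, so {Store, Reorder} -> {Category, SKU} does not hold.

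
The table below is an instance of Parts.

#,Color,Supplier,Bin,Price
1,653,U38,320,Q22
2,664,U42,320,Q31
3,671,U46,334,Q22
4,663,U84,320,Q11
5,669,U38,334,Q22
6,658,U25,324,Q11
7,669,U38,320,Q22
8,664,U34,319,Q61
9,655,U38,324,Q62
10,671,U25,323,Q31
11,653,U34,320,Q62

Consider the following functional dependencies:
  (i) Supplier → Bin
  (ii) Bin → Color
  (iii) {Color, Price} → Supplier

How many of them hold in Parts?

(i) Supplier → Bin: Supplier=U38: rows 1, 5, 7, 9 → Bin takes values {320, 334, 324} — violation; Supplier=U25: rows 6, 10 → Bin takes values {324, 323} — violation; Supplier=U34: rows 8, 11 → Bin takes values {319, 320} — violation — fails.
(ii) Bin → Color: Bin=320: rows 1, 2, 4, 7, 11 → Color takes values {653, 664, 663, 669} — violation; Bin=334: rows 3, 5 → Color takes values {671, 669} — violation; Bin=324: rows 6, 9 → Color takes values {658, 655} — violation — fails.
(iii) {Color, Price} → Supplier: every LHS value maps to a single RHS value — holds.
1 of the 3 dependencies holds.

1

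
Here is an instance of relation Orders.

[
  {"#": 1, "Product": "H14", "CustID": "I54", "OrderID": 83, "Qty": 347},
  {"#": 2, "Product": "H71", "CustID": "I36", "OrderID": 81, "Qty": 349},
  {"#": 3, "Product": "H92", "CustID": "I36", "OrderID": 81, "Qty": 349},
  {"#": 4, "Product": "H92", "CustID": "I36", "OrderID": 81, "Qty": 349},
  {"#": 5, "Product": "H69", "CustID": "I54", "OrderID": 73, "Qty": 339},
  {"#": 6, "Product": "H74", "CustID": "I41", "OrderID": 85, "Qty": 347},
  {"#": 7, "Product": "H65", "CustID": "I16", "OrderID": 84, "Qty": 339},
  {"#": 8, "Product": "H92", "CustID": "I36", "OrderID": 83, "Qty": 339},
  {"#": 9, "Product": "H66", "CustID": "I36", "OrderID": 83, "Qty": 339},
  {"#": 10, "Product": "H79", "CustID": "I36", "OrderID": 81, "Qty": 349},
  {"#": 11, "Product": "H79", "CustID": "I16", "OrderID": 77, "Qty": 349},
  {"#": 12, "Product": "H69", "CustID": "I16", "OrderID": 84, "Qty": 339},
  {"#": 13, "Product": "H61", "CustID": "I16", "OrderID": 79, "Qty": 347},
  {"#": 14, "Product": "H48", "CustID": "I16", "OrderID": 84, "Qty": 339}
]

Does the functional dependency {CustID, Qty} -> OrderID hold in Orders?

Yes

(CustID=I54, Qty=347): row 1 → OrderID = 83 ✓
(CustID=I36, Qty=349): rows 2, 3, 4, 10 → OrderID = 81, 81, 81, 81 ✓
(CustID=I54, Qty=339): row 5 → OrderID = 73 ✓
(CustID=I41, Qty=347): row 6 → OrderID = 85 ✓
(CustID=I16, Qty=339): rows 7, 12, 14 → OrderID = 84, 84, 84 ✓
(CustID=I36, Qty=339): rows 8, 9 → OrderID = 83, 83 ✓
(CustID=I16, Qty=349): row 11 → OrderID = 77 ✓
(CustID=I16, Qty=347): row 13 → OrderID = 79 ✓
Every {CustID, Qty} value is associated with a single OrderID value, so {CustID, Qty} -> OrderID holds.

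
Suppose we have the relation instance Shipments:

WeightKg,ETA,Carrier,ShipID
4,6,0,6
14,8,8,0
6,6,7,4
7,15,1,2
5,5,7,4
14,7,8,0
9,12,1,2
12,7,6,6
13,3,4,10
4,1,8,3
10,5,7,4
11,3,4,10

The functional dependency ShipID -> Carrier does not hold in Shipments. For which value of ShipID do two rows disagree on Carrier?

ShipID=6: 2 rows → Carrier takes values {0, 6} — violation
ShipID=0: 2 rows → Carrier = 8, 8 ✓
ShipID=4: 3 rows → Carrier = 7, 7, 7 ✓
ShipID=2: 2 rows → Carrier = 1, 1 ✓
ShipID=10: 2 rows → Carrier = 4, 4 ✓
ShipID=3: 1 row → Carrier = 8 ✓
The only ShipID value with inconsistent Carrier is ShipID=6.

6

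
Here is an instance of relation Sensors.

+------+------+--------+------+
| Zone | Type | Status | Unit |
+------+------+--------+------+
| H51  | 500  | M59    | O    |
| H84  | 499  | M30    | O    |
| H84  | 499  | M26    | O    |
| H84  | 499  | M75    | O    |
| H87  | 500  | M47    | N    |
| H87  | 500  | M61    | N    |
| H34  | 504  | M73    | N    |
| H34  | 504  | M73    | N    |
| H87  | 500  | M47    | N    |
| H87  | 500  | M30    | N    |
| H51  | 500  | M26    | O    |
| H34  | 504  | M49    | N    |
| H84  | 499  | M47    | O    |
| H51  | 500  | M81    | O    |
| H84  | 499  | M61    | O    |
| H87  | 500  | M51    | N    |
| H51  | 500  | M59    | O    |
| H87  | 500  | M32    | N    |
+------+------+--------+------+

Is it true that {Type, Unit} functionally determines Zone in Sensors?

Yes

(Type=500, Unit=O): 4 rows → Zone = H51, H51, H51, H51 ✓
(Type=499, Unit=O): 5 rows → Zone = H84, H84, H84, H84, H84 ✓
(Type=500, Unit=N): 6 rows → Zone = H87, H87, H87, H87, H87, H87 ✓
(Type=504, Unit=N): 3 rows → Zone = H34, H34, H34 ✓
Every {Type, Unit} value is associated with a single Zone value, so {Type, Unit} → Zone holds.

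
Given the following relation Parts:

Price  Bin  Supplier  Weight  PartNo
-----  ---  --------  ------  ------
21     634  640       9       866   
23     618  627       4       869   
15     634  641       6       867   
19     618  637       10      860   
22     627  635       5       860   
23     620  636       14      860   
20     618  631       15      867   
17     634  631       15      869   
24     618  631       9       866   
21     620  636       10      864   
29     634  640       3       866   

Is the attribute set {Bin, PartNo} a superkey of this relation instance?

Two distinct rows share (Bin=634, PartNo=866), so {Bin, PartNo} does not determine every attribute — not a superkey.

No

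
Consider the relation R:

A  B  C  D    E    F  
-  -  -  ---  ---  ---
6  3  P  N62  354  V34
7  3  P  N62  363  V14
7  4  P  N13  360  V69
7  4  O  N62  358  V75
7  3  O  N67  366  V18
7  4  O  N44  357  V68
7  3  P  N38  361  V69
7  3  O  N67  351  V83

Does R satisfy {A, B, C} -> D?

(A=6, B=3, C=P): 1 row → D = N62 ✓
(A=7, B=3, C=P): 2 rows → D takes values {N62, N38} — violation
(A=7, B=4, C=P): 1 row → D = N13 ✓
(A=7, B=4, C=O): 2 rows → D takes values {N62, N44} — violation
(A=7, B=3, C=O): 2 rows → D = N67, N67 ✓
Two rows agree on {A, B, C} but differ on D, so {A, B, C} -> D does not hold.

No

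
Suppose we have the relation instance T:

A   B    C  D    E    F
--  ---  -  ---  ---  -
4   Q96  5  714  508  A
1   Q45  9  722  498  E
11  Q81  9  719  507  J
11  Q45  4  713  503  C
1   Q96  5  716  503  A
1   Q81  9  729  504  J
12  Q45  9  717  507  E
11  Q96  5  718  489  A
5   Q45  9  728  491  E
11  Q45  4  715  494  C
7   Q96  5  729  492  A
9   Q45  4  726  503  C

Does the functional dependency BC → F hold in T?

Yes

(B=Q96, C=5): 4 rows → F = A, A, A, A ✓
(B=Q45, C=9): 3 rows → F = E, E, E ✓
(B=Q81, C=9): 2 rows → F = J, J ✓
(B=Q45, C=4): 3 rows → F = C, C, C ✓
Every BC value is associated with a single F value, so BC → F holds.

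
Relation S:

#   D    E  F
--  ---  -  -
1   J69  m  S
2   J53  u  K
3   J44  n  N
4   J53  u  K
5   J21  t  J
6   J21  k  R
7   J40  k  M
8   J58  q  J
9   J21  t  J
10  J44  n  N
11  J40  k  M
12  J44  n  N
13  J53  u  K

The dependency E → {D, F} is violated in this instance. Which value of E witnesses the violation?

k

E=m: row 1 → {D,F} = (J69, S) ✓
E=u: rows 2, 4, 13 → {D,F} = (J53, K), (J53, K), (J53, K) ✓
E=n: rows 3, 10, 12 → {D,F} = (J44, N), (J44, N), (J44, N) ✓
E=t: rows 5, 9 → {D,F} = (J21, J), (J21, J) ✓
E=k: rows 6, 7, 11 → {D,F} takes values {(J21, R), (J40, M)} — violation
E=q: row 8 → {D,F} = (J58, J) ✓
The only E value with inconsistent RHS is E=k.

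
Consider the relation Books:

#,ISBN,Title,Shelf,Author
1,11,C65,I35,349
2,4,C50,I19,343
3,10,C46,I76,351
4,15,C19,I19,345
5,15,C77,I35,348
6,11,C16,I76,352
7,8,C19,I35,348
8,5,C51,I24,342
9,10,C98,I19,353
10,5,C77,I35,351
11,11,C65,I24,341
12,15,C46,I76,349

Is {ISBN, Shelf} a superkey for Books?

All 12 rows have distinct {ISBN, Shelf} values, so {ISBN, Shelf} → (all attributes) holds and {ISBN, Shelf} is a superkey.

Yes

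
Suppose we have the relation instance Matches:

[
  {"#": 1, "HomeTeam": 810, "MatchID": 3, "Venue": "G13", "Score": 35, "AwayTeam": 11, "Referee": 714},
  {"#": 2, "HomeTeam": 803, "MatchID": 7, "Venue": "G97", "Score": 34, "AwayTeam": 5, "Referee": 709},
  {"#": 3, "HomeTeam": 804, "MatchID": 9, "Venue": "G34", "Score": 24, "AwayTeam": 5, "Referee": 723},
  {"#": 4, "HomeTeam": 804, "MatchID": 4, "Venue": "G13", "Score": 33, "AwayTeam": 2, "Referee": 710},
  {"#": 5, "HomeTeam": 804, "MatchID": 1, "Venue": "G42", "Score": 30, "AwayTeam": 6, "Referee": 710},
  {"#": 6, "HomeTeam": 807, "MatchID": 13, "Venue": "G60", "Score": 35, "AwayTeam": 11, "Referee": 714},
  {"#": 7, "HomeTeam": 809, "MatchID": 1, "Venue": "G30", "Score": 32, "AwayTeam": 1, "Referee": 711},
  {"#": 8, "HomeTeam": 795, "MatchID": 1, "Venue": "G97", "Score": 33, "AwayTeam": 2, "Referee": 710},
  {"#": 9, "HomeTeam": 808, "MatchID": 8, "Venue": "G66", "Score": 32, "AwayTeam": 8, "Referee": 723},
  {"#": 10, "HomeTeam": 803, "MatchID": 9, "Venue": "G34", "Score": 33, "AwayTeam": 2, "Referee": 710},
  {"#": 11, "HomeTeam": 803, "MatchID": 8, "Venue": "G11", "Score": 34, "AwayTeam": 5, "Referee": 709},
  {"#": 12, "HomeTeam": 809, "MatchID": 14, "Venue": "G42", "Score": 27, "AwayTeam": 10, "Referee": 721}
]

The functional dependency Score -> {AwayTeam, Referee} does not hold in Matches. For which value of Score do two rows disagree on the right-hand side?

Score=35: rows 1, 6 → {AwayTeam,Referee} = (11, 714), (11, 714) ✓
Score=34: rows 2, 11 → {AwayTeam,Referee} = (5, 709), (5, 709) ✓
Score=24: row 3 → {AwayTeam,Referee} = (5, 723) ✓
Score=33: rows 4, 8, 10 → {AwayTeam,Referee} = (2, 710), (2, 710), (2, 710) ✓
Score=30: row 5 → {AwayTeam,Referee} = (6, 710) ✓
Score=32: rows 7, 9 → {AwayTeam,Referee} takes values {(1, 711), (8, 723)} — violation
Score=27: row 12 → {AwayTeam,Referee} = (10, 721) ✓
The only Score value with inconsistent RHS is Score=32.

32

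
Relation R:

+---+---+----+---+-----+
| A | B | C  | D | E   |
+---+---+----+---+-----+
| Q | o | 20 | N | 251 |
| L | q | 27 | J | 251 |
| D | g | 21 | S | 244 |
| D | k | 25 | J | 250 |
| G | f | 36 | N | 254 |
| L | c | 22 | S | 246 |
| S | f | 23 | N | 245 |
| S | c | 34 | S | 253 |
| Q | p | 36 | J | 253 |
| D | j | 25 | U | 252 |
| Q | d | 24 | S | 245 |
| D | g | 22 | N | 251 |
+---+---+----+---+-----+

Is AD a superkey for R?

Yes

All 12 rows have distinct AD values, so AD → (all attributes) holds and AD is a superkey.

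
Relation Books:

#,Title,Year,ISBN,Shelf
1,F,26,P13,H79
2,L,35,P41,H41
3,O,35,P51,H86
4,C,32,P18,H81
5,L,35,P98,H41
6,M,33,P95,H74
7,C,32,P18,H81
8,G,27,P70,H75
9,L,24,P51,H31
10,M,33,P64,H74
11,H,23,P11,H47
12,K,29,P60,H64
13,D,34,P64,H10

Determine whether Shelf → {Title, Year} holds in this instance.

Yes

Shelf=H79: row 1 → {Title,Year} = (F, 26) ✓
Shelf=H41: rows 2, 5 → {Title,Year} = (L, 35), (L, 35) ✓
Shelf=H86: row 3 → {Title,Year} = (O, 35) ✓
Shelf=H81: rows 4, 7 → {Title,Year} = (C, 32), (C, 32) ✓
Shelf=H74: rows 6, 10 → {Title,Year} = (M, 33), (M, 33) ✓
Shelf=H75: row 8 → {Title,Year} = (G, 27) ✓
Shelf=H31: row 9 → {Title,Year} = (L, 24) ✓
Shelf=H47: row 11 → {Title,Year} = (H, 23) ✓
Shelf=H64: row 12 → {Title,Year} = (K, 29) ✓
Shelf=H10: row 13 → {Title,Year} = (D, 34) ✓
Every Shelf value is associated with a single {Title, Year} value, so Shelf → {Title, Year} holds.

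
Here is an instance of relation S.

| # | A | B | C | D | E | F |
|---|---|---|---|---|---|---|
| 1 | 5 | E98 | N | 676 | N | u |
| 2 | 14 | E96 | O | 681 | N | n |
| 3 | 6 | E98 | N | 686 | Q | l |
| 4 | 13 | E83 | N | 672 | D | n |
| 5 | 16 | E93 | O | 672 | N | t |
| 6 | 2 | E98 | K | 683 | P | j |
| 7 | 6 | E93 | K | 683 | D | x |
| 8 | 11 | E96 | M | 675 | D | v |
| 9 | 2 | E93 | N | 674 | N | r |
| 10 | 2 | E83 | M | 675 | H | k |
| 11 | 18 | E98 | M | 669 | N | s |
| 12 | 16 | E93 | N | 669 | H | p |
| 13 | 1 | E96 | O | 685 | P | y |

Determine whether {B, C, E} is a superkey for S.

All 13 rows have distinct {B, C, E} values, so {B, C, E} → (all attributes) holds and {B, C, E} is a superkey.

Yes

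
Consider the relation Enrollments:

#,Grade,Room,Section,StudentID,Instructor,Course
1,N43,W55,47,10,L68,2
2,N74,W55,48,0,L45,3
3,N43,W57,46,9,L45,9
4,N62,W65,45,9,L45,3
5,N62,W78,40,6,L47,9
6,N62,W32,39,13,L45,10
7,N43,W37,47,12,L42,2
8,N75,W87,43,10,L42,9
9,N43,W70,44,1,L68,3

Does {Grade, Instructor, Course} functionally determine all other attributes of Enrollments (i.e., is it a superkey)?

All 9 rows have distinct {Grade, Instructor, Course} values, so {Grade, Instructor, Course} → (all attributes) holds and {Grade, Instructor, Course} is a superkey.

Yes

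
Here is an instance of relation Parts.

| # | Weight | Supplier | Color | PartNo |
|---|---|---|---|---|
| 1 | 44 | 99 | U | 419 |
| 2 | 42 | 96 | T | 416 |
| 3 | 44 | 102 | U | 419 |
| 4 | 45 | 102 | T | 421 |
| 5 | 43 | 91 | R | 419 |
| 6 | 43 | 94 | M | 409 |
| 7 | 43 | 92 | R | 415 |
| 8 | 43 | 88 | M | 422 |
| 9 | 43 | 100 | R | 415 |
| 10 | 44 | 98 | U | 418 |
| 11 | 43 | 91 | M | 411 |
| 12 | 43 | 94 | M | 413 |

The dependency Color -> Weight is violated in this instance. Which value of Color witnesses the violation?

T

Color=U: rows 1, 3, 10 → Weight = 44, 44, 44 ✓
Color=T: rows 2, 4 → Weight takes values {42, 45} — violation
Color=R: rows 5, 7, 9 → Weight = 43, 43, 43 ✓
Color=M: rows 6, 8, 11, 12 → Weight = 43, 43, 43, 43 ✓
The only Color value with inconsistent Weight is Color=T.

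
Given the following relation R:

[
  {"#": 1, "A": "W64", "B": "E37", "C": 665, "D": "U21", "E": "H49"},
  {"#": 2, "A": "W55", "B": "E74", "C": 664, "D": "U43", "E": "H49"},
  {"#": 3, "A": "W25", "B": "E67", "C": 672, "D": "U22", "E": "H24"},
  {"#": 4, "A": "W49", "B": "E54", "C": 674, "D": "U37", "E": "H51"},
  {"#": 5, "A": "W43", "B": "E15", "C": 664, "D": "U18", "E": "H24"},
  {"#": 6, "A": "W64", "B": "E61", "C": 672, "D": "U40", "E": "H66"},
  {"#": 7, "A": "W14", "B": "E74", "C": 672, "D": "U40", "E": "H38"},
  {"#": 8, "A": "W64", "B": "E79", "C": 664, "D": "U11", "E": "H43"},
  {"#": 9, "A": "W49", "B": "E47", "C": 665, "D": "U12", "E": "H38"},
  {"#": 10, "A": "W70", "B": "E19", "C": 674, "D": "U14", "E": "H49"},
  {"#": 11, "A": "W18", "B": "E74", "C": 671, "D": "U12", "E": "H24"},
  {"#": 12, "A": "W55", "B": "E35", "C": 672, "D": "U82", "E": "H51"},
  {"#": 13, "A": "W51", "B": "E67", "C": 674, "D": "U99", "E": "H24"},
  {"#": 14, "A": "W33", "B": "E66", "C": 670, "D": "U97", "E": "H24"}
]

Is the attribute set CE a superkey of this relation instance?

All 14 rows have distinct CE values, so CE → (all attributes) holds and CE is a superkey.

Yes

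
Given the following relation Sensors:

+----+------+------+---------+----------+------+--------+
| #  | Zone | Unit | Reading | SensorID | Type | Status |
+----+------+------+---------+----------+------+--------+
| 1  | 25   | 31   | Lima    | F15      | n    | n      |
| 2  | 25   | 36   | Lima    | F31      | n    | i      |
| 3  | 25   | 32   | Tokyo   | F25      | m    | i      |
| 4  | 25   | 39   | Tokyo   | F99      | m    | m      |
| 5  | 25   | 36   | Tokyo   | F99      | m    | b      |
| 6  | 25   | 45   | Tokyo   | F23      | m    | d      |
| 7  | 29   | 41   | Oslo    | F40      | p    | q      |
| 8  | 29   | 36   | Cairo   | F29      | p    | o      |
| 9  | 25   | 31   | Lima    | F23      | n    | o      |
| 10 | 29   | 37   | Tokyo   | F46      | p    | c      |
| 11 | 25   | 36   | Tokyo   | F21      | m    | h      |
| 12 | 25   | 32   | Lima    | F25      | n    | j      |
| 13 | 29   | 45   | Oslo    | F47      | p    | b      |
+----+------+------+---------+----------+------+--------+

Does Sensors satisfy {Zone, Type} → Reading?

No

(Zone=25, Type=n): rows 1, 2, 9, 12 → Reading = Lima, Lima, Lima, Lima ✓
(Zone=25, Type=m): rows 3, 4, 5, 6, 11 → Reading = Tokyo, Tokyo, Tokyo, Tokyo, Tokyo ✓
(Zone=29, Type=p): rows 7, 8, 10, 13 → Reading takes values {Oslo, Cairo, Tokyo} — violation
Two rows agree on {Zone, Type} but differ on Reading, so {Zone, Type} → Reading does not hold.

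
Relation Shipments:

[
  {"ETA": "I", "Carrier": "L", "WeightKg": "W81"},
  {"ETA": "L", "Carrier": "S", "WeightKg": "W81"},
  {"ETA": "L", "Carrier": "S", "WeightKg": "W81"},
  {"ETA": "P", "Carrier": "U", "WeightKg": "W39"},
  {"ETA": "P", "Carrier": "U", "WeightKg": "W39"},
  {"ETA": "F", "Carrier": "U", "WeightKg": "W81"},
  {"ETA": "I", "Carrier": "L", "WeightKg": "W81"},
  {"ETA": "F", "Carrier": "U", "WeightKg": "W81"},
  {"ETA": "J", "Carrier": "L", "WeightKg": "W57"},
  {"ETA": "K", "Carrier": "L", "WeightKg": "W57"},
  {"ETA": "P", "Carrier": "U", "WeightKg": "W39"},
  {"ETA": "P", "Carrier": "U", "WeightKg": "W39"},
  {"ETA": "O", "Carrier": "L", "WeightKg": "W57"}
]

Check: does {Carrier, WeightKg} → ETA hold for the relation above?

(Carrier=L, WeightKg=W81): 2 rows → ETA = I, I ✓
(Carrier=S, WeightKg=W81): 2 rows → ETA = L, L ✓
(Carrier=U, WeightKg=W39): 4 rows → ETA = P, P, P, P ✓
(Carrier=U, WeightKg=W81): 2 rows → ETA = F, F ✓
(Carrier=L, WeightKg=W57): 3 rows → ETA takes values {J, K, O} — violation
Two rows agree on {Carrier, WeightKg} but differ on ETA, so {Carrier, WeightKg} → ETA does not hold.

No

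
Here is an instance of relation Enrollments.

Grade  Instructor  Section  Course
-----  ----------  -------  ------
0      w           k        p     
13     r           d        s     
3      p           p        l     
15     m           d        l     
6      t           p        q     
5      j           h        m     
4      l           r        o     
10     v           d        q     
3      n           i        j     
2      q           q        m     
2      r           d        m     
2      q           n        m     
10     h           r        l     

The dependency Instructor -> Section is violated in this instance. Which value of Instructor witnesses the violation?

q

Instructor=w: 1 row → Section = k ✓
Instructor=r: 2 rows → Section = d, d ✓
Instructor=p: 1 row → Section = p ✓
Instructor=m: 1 row → Section = d ✓
Instructor=t: 1 row → Section = p ✓
Instructor=j: 1 row → Section = h ✓
Instructor=l: 1 row → Section = r ✓
Instructor=v: 1 row → Section = d ✓
Instructor=n: 1 row → Section = i ✓
Instructor=q: 2 rows → Section takes values {q, n} — violation
Instructor=h: 1 row → Section = r ✓
The only Instructor value with inconsistent Section is Instructor=q.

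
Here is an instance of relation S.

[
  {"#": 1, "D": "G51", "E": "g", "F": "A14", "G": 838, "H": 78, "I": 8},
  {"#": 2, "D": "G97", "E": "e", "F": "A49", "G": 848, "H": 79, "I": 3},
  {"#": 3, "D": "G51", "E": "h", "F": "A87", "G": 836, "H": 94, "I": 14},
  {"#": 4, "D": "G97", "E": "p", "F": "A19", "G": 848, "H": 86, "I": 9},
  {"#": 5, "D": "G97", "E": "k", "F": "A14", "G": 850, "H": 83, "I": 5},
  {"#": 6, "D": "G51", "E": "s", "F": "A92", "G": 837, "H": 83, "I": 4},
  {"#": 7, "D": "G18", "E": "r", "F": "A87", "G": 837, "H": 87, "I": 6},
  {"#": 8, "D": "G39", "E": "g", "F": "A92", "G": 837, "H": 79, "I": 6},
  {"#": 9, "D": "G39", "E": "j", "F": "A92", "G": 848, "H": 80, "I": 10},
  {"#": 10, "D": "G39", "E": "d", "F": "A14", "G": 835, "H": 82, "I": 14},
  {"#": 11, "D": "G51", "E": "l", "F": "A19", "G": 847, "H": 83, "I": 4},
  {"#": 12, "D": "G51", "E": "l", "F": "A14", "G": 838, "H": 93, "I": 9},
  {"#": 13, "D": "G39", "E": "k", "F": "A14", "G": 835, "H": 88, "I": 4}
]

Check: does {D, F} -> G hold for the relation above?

(D=G51, F=A14): rows 1, 12 → G = 838, 838 ✓
(D=G97, F=A49): row 2 → G = 848 ✓
(D=G51, F=A87): row 3 → G = 836 ✓
(D=G97, F=A19): row 4 → G = 848 ✓
(D=G97, F=A14): row 5 → G = 850 ✓
(D=G51, F=A92): row 6 → G = 837 ✓
(D=G18, F=A87): row 7 → G = 837 ✓
(D=G39, F=A92): rows 8, 9 → G takes values {837, 848} — violation
(D=G39, F=A14): rows 10, 13 → G = 835, 835 ✓
(D=G51, F=A19): row 11 → G = 847 ✓
Two rows agree on {D, F} but differ on G, so {D, F} -> G does not hold.

No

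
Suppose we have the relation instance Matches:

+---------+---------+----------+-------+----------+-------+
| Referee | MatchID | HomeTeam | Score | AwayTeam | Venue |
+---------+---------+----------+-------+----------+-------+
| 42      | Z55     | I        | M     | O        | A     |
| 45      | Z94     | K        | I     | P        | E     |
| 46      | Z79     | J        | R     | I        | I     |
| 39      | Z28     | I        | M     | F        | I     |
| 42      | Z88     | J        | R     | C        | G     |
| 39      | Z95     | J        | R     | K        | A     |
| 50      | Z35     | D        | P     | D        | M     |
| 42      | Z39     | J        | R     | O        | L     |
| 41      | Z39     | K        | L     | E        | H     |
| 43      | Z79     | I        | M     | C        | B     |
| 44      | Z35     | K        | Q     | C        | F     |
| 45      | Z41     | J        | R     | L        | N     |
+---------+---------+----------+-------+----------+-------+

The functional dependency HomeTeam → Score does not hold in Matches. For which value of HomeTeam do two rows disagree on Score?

HomeTeam=I: 3 rows → Score = M, M, M ✓
HomeTeam=K: 3 rows → Score takes values {I, L, Q} — violation
HomeTeam=J: 5 rows → Score = R, R, R, R, R ✓
HomeTeam=D: 1 row → Score = P ✓
The only HomeTeam value with inconsistent Score is HomeTeam=K.

K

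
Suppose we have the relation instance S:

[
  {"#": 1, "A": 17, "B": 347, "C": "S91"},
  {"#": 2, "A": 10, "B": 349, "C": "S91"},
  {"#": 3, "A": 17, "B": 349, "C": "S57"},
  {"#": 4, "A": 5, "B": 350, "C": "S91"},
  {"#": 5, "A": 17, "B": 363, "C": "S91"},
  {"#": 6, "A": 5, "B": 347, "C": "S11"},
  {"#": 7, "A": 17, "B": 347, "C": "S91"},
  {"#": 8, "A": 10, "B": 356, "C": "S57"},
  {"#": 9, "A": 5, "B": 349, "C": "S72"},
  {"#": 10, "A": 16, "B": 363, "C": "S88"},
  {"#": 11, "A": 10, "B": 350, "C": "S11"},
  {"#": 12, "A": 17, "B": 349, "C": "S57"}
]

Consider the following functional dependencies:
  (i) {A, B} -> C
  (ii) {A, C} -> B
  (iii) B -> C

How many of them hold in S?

(i) {A, B} -> C: every LHS value maps to a single RHS value — holds.
(ii) {A, C} -> B: (A=17, C=S91): rows 1, 5, 7 → B takes values {347, 363} — violation — fails.
(iii) B -> C: B=347: rows 1, 6, 7 → C takes values {S91, S11} — violation; B=349: rows 2, 3, 9, 12 → C takes values {S91, S57, S72} — violation; B=350: rows 4, 11 → C takes values {S91, S11} — violation; B=363: rows 5, 10 → C takes values {S91, S88} — violation — fails.
1 of the 3 dependencies holds.

1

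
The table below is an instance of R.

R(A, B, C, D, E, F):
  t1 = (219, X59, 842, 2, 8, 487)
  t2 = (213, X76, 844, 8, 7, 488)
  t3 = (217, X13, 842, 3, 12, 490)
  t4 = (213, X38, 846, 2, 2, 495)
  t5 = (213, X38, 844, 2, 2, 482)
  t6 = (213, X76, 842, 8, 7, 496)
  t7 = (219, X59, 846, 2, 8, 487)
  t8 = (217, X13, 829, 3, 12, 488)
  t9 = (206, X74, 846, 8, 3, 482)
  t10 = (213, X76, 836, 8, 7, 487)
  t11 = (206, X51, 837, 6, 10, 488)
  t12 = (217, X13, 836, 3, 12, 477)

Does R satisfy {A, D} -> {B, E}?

(A=219, D=2): rows 1, 7 → {B,E} = (X59, 8), (X59, 8) ✓
(A=213, D=8): rows 2, 6, 10 → {B,E} = (X76, 7), (X76, 7), (X76, 7) ✓
(A=217, D=3): rows 3, 8, 12 → {B,E} = (X13, 12), (X13, 12), (X13, 12) ✓
(A=213, D=2): rows 4, 5 → {B,E} = (X38, 2), (X38, 2) ✓
(A=206, D=8): row 9 → {B,E} = (X74, 3) ✓
(A=206, D=6): row 11 → {B,E} = (X51, 10) ✓
Every {A, D} value is associated with a single {B, E} value, so {A, D} -> {B, E} holds.

Yes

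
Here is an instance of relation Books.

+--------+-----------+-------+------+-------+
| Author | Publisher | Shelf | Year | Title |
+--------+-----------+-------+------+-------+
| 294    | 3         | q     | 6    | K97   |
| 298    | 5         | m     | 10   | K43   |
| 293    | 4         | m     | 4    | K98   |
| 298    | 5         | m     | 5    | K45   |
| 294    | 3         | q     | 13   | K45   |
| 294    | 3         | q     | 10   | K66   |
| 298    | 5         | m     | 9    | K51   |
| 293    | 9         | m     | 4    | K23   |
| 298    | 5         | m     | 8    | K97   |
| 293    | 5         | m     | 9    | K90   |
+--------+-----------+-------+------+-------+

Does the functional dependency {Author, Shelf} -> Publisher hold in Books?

(Author=294, Shelf=q): 3 rows → Publisher = 3, 3, 3 ✓
(Author=298, Shelf=m): 4 rows → Publisher = 5, 5, 5, 5 ✓
(Author=293, Shelf=m): 3 rows → Publisher takes values {4, 9, 5} — violation
Two rows agree on {Author, Shelf} but differ on Publisher, so {Author, Shelf} -> Publisher does not hold.

No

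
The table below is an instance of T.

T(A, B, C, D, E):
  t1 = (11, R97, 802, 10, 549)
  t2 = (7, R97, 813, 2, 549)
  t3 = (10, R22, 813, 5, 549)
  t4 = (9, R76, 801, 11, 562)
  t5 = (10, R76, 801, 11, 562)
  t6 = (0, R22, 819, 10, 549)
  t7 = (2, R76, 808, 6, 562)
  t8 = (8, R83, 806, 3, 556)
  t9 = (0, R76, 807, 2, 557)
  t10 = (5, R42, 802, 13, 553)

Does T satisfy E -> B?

No

E=549: rows 1, 2, 3, 6 → B takes values {R97, R22} — violation
E=562: rows 4, 5, 7 → B = R76, R76, R76 ✓
E=556: row 8 → B = R83 ✓
E=557: row 9 → B = R76 ✓
E=553: row 10 → B = R42 ✓
Two rows agree on E but differ on B, so E -> B does not hold.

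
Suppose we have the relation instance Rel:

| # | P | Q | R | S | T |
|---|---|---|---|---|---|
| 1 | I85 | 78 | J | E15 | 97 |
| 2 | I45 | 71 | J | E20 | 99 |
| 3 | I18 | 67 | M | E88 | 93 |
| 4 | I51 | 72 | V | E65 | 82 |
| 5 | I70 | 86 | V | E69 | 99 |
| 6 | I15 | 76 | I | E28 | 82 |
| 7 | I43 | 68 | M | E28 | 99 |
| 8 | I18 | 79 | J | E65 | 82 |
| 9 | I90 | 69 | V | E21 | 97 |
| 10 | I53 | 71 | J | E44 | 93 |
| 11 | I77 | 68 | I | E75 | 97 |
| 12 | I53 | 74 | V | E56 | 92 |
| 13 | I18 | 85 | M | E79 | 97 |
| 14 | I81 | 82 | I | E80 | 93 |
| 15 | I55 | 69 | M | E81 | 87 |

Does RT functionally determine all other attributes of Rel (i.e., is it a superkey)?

Yes

All 15 rows have distinct RT values, so RT → (all attributes) holds and RT is a superkey.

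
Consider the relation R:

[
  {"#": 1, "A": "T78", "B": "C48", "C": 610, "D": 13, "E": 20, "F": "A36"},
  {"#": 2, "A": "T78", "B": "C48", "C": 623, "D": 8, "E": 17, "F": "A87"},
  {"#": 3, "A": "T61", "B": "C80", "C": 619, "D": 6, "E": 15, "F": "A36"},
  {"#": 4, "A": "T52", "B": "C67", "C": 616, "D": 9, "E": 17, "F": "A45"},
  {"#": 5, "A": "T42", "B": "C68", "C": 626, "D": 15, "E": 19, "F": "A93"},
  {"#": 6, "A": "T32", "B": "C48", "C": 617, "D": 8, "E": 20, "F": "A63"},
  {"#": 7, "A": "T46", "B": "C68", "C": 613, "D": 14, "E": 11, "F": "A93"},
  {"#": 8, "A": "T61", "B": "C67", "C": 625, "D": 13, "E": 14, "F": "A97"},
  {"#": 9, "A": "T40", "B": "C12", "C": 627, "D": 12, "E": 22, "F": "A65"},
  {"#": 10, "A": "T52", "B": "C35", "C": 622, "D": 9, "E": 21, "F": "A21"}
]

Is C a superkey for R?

Yes

All 10 rows have distinct C values, so C → (all attributes) holds and C is a superkey.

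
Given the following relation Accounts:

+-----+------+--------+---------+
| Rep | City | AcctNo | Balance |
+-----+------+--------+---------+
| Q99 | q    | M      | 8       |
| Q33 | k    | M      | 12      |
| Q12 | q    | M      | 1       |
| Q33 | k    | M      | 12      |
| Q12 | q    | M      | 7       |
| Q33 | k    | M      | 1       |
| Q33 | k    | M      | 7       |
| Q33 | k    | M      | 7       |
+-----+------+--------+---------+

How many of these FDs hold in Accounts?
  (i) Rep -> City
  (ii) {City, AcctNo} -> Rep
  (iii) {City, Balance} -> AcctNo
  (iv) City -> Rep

(i) Rep -> City: every LHS value maps to a single RHS value — holds.
(ii) {City, AcctNo} -> Rep: (City=q, AcctNo=M): 3 rows → Rep takes values {Q99, Q12} — violation — fails.
(iii) {City, Balance} -> AcctNo: every LHS value maps to a single RHS value — holds.
(iv) City -> Rep: City=q: 3 rows → Rep takes values {Q99, Q12} — violation — fails.
2 of the 4 dependencies hold.

2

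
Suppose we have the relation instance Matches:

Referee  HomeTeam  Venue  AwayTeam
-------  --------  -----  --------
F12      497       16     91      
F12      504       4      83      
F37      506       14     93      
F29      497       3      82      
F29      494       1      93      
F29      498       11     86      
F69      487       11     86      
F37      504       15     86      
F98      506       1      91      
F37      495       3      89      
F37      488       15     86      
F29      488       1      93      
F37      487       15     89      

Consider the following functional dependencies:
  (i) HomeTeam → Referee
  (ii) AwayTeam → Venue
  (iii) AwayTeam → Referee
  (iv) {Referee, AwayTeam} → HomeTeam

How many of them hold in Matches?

(i) HomeTeam → Referee: HomeTeam=497: 2 rows → Referee takes values {F12, F29} — violation; HomeTeam=504: 2 rows → Referee takes values {F12, F37} — violation; HomeTeam=506: 2 rows → Referee takes values {F37, F98} — violation; HomeTeam=487: 2 rows → Referee takes values {F69, F37} — violation; HomeTeam=488: 2 rows → Referee takes values {F37, F29} — violation — fails.
(ii) AwayTeam → Venue: AwayTeam=91: 2 rows → Venue takes values {16, 1} — violation; AwayTeam=93: 3 rows → Venue takes values {14, 1} — violation; AwayTeam=86: 4 rows → Venue takes values {11, 15} — violation; AwayTeam=89: 2 rows → Venue takes values {3, 15} — violation — fails.
(iii) AwayTeam → Referee: AwayTeam=91: 2 rows → Referee takes values {F12, F98} — violation; AwayTeam=93: 3 rows → Referee takes values {F37, F29} — violation; AwayTeam=86: 4 rows → Referee takes values {F29, F69, F37} — violation — fails.
(iv) {Referee, AwayTeam} → HomeTeam: (Referee=F29, AwayTeam=93): 2 rows → HomeTeam takes values {494, 488} — violation; (Referee=F37, AwayTeam=86): 2 rows → HomeTeam takes values {504, 488} — violation; (Referee=F37, AwayTeam=89): 2 rows → HomeTeam takes values {495, 487} — violation — fails.
None of the 4 dependencies hold.

0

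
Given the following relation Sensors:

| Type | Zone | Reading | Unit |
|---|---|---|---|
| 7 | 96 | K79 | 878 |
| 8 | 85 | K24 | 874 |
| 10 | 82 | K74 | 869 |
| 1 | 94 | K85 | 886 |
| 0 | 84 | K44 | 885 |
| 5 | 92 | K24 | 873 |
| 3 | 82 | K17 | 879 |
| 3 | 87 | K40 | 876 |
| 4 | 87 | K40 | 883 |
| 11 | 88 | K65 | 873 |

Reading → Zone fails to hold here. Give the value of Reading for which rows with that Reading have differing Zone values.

Reading=K79: 1 row → Zone = 96 ✓
Reading=K24: 2 rows → Zone takes values {85, 92} — violation
Reading=K74: 1 row → Zone = 82 ✓
Reading=K85: 1 row → Zone = 94 ✓
Reading=K44: 1 row → Zone = 84 ✓
Reading=K17: 1 row → Zone = 82 ✓
Reading=K40: 2 rows → Zone = 87, 87 ✓
Reading=K65: 1 row → Zone = 88 ✓
The only Reading value with inconsistent Zone is Reading=K24.

K24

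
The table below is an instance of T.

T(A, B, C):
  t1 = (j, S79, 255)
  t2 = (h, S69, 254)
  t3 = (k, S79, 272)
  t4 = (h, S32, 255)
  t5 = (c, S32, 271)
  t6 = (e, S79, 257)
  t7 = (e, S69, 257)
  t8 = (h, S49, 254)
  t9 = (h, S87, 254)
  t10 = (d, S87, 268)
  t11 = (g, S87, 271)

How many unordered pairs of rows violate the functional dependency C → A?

C=255: violating pairs (1,4) — 1 pair.
C=254: all 3 rows agree on A — 0 pairs.
C=271: violating pairs (5,11) — 1 pair.
C=257: all 2 rows agree on A — 0 pairs.

2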